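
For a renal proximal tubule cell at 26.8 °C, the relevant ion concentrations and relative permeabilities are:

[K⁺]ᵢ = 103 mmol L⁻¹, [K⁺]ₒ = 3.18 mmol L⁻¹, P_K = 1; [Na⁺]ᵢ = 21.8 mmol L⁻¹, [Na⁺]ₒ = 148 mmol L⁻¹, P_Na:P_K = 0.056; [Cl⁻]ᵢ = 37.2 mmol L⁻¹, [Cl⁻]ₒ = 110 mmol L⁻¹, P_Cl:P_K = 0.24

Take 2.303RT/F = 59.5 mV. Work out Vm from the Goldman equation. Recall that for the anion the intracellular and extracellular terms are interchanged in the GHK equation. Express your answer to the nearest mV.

Vm = 59.5 · log₁₀[(Σ P·[cation]ₒ + Σ P·[anion]ᵢ) / (Σ P·[cation]ᵢ + Σ P·[anion]ₒ)]
Numerator = 1×3.18 + 0.056×148 + 0.24×37.2 = 20.4
Denominator = 1×103 + 0.056×21.8 + 0.24×110 = 130.6
Vm = 59.5 · log₁₀(0.15615) = 59.5 × (-0.8065) = -47.98 mV

-48 mV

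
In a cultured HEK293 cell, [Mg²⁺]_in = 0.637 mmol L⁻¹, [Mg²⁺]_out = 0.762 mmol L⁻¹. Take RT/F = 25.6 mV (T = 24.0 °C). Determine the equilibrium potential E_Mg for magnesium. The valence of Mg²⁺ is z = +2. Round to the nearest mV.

E = (25.6/z) · ln([Mg²⁺]_out/[Mg²⁺]_in) with z = +2.
= (25.6/2) · ln(0.762/0.637) = 12.80 · ln(1.196)
= 12.80 · (0.1792) = 2.29 mV

2 mV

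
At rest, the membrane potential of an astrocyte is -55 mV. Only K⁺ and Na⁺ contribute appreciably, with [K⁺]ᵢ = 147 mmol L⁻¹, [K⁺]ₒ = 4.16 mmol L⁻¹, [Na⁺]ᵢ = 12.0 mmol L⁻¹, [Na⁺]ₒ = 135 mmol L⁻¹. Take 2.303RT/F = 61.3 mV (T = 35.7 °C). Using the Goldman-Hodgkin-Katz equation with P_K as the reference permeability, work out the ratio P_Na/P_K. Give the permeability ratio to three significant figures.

Let α = P_Na/P_K. GHK: Vm = 61.3·log₁₀[(Kₒ + α·Naₒ)/(Kᵢ + α·Naᵢ)].
10^(Vm/61.3) = 10^(-55.0/61.3) = 0.1267
So 0.1267·(Kᵢ + α·Naᵢ) = Kₒ + α·Naₒ → α = (0.1267·147.0 − 4.16) / (135.0 − 0.1267·12.0)
α = (18.62 − 4.16) / (135.0 − 1.52) = 14.46/133.5 = 0.1084

0.108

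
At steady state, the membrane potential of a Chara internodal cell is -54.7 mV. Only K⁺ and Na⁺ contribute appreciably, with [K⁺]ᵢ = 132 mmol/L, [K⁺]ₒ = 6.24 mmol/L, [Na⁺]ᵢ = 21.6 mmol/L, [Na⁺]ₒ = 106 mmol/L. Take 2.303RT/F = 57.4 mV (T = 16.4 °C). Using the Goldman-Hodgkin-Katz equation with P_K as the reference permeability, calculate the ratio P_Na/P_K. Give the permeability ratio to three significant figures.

Let α = P_Na/P_K. GHK: Vm = 57.4·log₁₀[(Kₒ + α·Naₒ)/(Kᵢ + α·Naᵢ)].
10^(Vm/57.4) = 10^(-54.7/57.4) = 0.11144
So 0.11144·(Kᵢ + α·Naᵢ) = Kₒ + α·Naₒ → α = (0.11144·132.0 − 6.24) / (106.0 − 0.11144·21.6)
α = (14.71 − 6.24) / (106.0 − 2.407) = 8.47/103.6 = 0.08176

0.0818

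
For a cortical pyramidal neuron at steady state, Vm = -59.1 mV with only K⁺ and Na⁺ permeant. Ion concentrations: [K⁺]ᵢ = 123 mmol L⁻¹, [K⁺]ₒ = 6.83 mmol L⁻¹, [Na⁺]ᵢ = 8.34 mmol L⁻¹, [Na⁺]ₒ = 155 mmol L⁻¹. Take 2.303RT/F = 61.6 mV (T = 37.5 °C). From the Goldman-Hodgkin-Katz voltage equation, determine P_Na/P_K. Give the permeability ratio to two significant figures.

0.043

Let α = P_Na/P_K. GHK: Vm = 61.6·log₁₀[(Kₒ + α·Naₒ)/(Kᵢ + α·Naᵢ)].
10^(Vm/61.6) = 10^(-59.1/61.6) = 0.1098
So 0.1098·(Kᵢ + α·Naᵢ) = Kₒ + α·Naₒ → α = (0.1098·123.0 − 6.83) / (155.0 − 0.1098·8.34)
α = (13.5 − 6.83) / (155.0 − 0.9157) = 6.675/154.1 = 0.04332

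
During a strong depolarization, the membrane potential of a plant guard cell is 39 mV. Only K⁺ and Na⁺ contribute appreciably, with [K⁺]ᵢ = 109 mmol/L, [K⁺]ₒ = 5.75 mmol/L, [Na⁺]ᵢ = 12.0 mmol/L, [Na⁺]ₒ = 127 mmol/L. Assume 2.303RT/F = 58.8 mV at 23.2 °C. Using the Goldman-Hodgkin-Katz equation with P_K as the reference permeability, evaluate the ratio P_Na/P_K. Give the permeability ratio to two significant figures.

6.9

Let α = P_Na/P_K. GHK: Vm = 58.8·log₁₀[(Kₒ + α·Naₒ)/(Kᵢ + α·Naᵢ)].
10^(Vm/58.8) = 10^(39.0/58.8) = 4.6054
So 4.6054·(Kᵢ + α·Naᵢ) = Kₒ + α·Naₒ → α = (4.6054·109.0 − 5.75) / (127.0 − 4.6054·12.0)
α = (502 − 5.75) / (127.0 − 55.26) = 496.2/71.74 = 6.918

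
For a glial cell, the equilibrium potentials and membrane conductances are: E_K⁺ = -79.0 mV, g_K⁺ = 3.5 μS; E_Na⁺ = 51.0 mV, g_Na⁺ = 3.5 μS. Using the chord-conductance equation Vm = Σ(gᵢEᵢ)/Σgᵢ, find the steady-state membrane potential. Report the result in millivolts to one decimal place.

-14.0 mV

Σ gᵢEᵢ = 3.5·(-79.0) + 3.5·(51.0) = -98.00
Σ gᵢ = 3.5 + 3.5 = 7
Vm = -98.00 / 7 = -14.00 mV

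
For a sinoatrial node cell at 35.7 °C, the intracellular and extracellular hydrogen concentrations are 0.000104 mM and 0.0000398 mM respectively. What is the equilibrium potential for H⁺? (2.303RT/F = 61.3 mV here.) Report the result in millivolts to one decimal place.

E = (61.3/z) · log₁₀([H⁺]_out/[H⁺]_in) with z = +1.
= (61.3/1) · log₁₀(0.0000398/0.000104) = 61.30 · log₁₀(0.3827)
= 61.30 · (-0.4172) = -25.57 mV

-25.6 mV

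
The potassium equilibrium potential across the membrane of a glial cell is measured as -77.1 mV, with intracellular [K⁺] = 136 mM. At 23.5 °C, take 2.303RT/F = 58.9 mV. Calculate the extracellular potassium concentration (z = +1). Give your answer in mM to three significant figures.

6.68 mM

Nernst: E = (58.9/1) · log₁₀([out]/[in]), so log₁₀([out]/[in]) = -77.1 × 1 / 58.9 = -1.3090.
[out]/[in] = 10^(-1.3090) = 0.04909.
[out] = 0.04909 × 136 = 6.676 mM.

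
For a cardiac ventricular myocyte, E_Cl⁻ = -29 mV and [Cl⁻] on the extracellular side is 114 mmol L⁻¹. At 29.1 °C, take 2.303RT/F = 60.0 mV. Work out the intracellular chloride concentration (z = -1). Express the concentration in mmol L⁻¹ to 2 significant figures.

Nernst: E = (60.0/-1) · log₁₀([out]/[in]), so log₁₀([out]/[in]) = -29.0 × -1 / 60.0 = 0.4833.
[out]/[in] = 10^(0.4833) = 3.043.
[in] = 114 / 3.043 = 37.46 mmol L⁻¹.

37 mmol L⁻¹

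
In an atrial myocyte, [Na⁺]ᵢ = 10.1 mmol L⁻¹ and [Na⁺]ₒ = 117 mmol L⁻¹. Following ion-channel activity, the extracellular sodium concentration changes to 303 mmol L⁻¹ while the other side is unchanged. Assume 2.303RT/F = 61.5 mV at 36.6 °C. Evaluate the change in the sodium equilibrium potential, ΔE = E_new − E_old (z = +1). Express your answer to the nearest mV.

25 mV

E_old = (61.5/1)·log₁₀(117/10.1) = 65.43 mV
E_new = (61.5/1)·log₁₀(303/10.1) = 90.84 mV
ΔE = 90.84 − (65.43) = 25.42 mV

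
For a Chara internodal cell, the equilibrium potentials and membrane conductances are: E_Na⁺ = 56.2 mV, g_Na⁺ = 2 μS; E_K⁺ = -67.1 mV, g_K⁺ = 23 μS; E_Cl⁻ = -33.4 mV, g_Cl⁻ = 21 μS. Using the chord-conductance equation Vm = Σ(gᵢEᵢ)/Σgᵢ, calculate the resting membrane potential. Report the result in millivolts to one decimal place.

Σ gᵢEᵢ = 2·(56.2) + 23·(-67.1) + 21·(-33.4) = -2132.30
Σ gᵢ = 2 + 23 + 21 = 46
Vm = -2132.30 / 46 = -46.35 mV

-46.4 mV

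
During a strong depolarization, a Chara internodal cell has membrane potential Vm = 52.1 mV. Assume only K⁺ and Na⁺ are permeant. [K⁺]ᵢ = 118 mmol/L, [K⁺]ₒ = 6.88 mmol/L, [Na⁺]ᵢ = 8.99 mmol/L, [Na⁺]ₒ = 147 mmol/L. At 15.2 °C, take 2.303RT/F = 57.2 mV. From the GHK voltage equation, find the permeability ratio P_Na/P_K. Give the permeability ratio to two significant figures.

Let α = P_Na/P_K. GHK: Vm = 57.2·log₁₀[(Kₒ + α·Naₒ)/(Kᵢ + α·Naᵢ)].
10^(Vm/57.2) = 10^(52.1/57.2) = 8.144
So 8.144·(Kᵢ + α·Naᵢ) = Kₒ + α·Naₒ → α = (8.144·118.0 − 6.88) / (147.0 − 8.144·8.99)
α = (961 − 6.88) / (147.0 − 73.21) = 954.1/73.79 = 12.93

13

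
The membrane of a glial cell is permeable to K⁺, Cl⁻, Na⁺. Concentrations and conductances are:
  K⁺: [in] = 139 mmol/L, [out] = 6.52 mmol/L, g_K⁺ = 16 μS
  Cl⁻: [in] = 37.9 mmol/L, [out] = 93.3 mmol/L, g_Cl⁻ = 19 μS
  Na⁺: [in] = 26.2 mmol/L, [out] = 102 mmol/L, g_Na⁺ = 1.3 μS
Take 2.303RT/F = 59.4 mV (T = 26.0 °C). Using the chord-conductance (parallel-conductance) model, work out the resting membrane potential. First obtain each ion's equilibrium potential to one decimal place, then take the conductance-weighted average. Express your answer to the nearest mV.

E_K⁺ = (59.4/1)·log₁₀(6.52/139) = -78.9 mV
E_Cl⁻ = (59.4/-1)·log₁₀(93.3/37.9) = -23.2 mV
E_Na⁺ = (59.4/1)·log₁₀(102/26.2) = 35.1 mV
Vm = (Σ gᵢEᵢ)/(Σ gᵢ) = (16·-78.9 + 19·-23.2 + 1.3·35.1) / (16 + 19 + 1.3)
= -1657.57 / 36.3 = -45.66 mV

-46 mV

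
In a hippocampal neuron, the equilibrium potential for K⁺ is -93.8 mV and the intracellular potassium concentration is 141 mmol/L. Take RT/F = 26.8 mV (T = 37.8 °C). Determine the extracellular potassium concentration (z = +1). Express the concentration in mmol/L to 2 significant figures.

Nernst: E = (26.8/1) · ln([out]/[in]), so ln([out]/[in]) = -93.8 × 1 / 26.8 = -3.5000.
[out]/[in] = e^(-3.5000) = 0.0302.
[out] = 0.0302 × 141 = 4.258 mmol/L.

4.3 mmol/L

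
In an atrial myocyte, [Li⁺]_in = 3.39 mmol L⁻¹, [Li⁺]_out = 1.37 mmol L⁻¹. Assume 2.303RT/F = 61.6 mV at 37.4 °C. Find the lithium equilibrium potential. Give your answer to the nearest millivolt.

E = (61.6/z) · log₁₀([Li⁺]_out/[Li⁺]_in) with z = +1.
= (61.6/1) · log₁₀(1.37/3.39) = 61.60 · log₁₀(0.4041)
= 61.60 · (-0.3935) = -24.24 mV

-24 mV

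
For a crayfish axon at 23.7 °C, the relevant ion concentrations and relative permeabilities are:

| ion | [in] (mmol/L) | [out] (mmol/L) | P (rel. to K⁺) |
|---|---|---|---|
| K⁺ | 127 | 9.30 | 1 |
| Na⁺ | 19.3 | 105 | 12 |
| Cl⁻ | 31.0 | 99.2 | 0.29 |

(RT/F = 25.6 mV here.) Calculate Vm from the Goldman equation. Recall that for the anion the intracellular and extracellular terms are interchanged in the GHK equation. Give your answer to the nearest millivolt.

31 mV

Vm = 25.6 · ln[(Σ P·[cation]ₒ + Σ P·[anion]ᵢ) / (Σ P·[cation]ᵢ + Σ P·[anion]ₒ)]
Numerator = 1×9.30 + 12×105 + 0.29×31.0 = 1278
Denominator = 1×127 + 12×19.3 + 0.29×99.2 = 387.4
Vm = 25.6 · ln(3.2999) = 25.6 × (1.1939) = 30.56 mV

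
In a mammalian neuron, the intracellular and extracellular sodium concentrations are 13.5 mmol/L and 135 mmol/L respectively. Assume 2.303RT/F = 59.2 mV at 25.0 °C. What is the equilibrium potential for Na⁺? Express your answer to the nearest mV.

E = (59.2/z) · log₁₀([Na⁺]_out/[Na⁺]_in) with z = +1.
= (59.2/1) · log₁₀(135/13.5) = 59.20 · log₁₀(10)
= 59.20 · (1.0000) = 59.20 mV

59 mV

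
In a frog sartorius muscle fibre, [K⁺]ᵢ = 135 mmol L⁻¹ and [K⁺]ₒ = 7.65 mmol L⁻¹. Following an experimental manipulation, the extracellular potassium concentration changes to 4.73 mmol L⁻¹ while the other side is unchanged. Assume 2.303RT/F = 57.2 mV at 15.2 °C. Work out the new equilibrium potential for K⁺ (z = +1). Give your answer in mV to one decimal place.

-83.3 mV

After the shift: [K⁺]_out = 4.73, [K⁺]_in = 135 mmol L⁻¹.
E_new = (57.2/1)·log₁₀(4.73/135) = 57.20 · (-1.4555) = -83.25 mV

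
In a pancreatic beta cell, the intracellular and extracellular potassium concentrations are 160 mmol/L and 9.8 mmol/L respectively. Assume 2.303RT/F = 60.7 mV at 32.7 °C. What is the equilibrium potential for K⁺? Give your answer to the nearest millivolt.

-74 mV

E = (60.7/z) · log₁₀([K⁺]_out/[K⁺]_in) with z = +1.
= (60.7/1) · log₁₀(9.8/160) = 60.70 · log₁₀(0.06125)
= 60.70 · (-1.2129) = -73.62 mV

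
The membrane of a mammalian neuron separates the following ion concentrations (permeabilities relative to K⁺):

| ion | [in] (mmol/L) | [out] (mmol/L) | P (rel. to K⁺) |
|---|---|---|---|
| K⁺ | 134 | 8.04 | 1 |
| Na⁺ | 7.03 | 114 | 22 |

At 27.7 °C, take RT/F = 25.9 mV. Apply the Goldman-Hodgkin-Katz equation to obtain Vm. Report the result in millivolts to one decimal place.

56.1 mV

Vm = 25.9 · ln[(Σ P·[cation]ₒ + Σ P·[anion]ᵢ) / (Σ P·[cation]ᵢ + Σ P·[anion]ₒ)]
Numerator = 1×8.04 + 22×114 = 2516
Denominator = 1×134 + 22×7.03 = 288.7
Vm = 25.9 · ln(8.7163) = 25.9 × (2.1652) = 56.08 mV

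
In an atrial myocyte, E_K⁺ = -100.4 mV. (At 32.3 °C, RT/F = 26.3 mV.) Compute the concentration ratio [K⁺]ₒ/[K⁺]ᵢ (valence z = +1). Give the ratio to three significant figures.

0.0220

ln([out]/[in]) = E·z/(26.3) = -100.4 × 1 / 26.3 = -3.8175
[out]/[in] = e^(-3.8175) = 0.02198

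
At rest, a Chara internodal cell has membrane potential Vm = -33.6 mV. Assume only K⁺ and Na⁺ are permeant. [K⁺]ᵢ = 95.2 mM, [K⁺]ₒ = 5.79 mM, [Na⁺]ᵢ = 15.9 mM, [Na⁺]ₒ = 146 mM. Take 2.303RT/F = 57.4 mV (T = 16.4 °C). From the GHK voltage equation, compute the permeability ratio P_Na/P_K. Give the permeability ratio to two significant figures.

Let α = P_Na/P_K. GHK: Vm = 57.4·log₁₀[(Kₒ + α·Naₒ)/(Kᵢ + α·Naᵢ)].
10^(Vm/57.4) = 10^(-33.6/57.4) = 0.2598
So 0.2598·(Kᵢ + α·Naᵢ) = Kₒ + α·Naₒ → α = (0.2598·95.2 − 5.79) / (146.0 − 0.2598·15.9)
α = (24.73 − 5.79) / (146.0 − 4.131) = 18.94/141.9 = 0.1335

0.13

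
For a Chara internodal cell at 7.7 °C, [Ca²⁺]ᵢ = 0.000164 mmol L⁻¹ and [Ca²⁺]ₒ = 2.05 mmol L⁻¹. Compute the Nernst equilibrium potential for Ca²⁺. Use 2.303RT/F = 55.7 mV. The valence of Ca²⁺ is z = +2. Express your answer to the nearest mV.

E = (55.7/z) · log₁₀([Ca²⁺]_out/[Ca²⁺]_in) with z = +2.
= (55.7/2) · log₁₀(2.05/0.000164) = 27.85 · log₁₀(1.25e+04)
= 27.85 · (4.0969) = 114.10 mV

114 mV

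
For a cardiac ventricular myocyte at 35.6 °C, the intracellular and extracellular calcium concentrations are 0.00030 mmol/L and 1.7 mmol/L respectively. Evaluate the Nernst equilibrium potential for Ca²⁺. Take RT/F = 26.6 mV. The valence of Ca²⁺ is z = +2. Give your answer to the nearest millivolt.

E = (26.6/z) · ln([Ca²⁺]_out/[Ca²⁺]_in) with z = +2.
= (26.6/2) · ln(1.7/0.00030) = 13.30 · ln(5667)
= 13.30 · (8.6424) = 114.94 mV

115 mV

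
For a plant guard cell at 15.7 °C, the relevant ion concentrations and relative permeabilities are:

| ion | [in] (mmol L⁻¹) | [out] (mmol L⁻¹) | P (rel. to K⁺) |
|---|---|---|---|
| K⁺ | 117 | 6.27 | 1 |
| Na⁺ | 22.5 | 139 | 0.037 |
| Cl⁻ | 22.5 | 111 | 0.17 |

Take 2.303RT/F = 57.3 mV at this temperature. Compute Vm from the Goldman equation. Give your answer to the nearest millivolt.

-55 mV

Vm = 57.3 · log₁₀[(Σ P·[cation]ₒ + Σ P·[anion]ᵢ) / (Σ P·[cation]ᵢ + Σ P·[anion]ₒ)]
Numerator = 1×6.27 + 0.037×139 + 0.17×22.5 = 15.24
Denominator = 1×117 + 0.037×22.5 + 0.17×111 = 136.7
Vm = 57.3 · log₁₀(0.11147) = 57.3 × (-0.9528) = -54.60 mV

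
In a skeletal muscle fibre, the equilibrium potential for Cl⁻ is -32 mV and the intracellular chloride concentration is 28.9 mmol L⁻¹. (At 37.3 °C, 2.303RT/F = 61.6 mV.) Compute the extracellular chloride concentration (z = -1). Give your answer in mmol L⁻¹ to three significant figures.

95.6 mmol L⁻¹

Nernst: E = (61.6/-1) · log₁₀([out]/[in]), so log₁₀([out]/[in]) = -32.0 × -1 / 61.6 = 0.5195.
[out]/[in] = 10^(0.5195) = 3.307.
[out] = 3.307 × 28.9 = 95.58 mmol L⁻¹.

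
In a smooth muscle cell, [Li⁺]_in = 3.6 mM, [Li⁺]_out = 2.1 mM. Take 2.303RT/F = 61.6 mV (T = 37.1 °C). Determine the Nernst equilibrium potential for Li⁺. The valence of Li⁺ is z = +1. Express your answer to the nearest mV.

E = (61.6/z) · log₁₀([Li⁺]_out/[Li⁺]_in) with z = +1.
= (61.6/1) · log₁₀(2.1/3.6) = 61.60 · log₁₀(0.5833)
= 61.60 · (-0.2341) = -14.42 mV

-14 mV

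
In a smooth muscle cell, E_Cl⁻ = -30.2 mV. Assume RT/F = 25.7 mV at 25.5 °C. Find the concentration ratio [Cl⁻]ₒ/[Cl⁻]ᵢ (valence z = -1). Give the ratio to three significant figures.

ln([out]/[in]) = E·z/(25.7) = -30.2 × -1 / 25.7 = 1.1751
[out]/[in] = e^(1.1751) = 3.238

3.24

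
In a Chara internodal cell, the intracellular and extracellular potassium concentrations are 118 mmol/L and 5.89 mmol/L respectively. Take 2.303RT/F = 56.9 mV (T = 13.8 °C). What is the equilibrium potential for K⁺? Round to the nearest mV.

-74 mV

E = (56.9/z) · log₁₀([K⁺]_out/[K⁺]_in) with z = +1.
= (56.9/1) · log₁₀(5.89/118) = 56.90 · log₁₀(0.04992)
= 56.90 · (-1.3018) = -74.07 mV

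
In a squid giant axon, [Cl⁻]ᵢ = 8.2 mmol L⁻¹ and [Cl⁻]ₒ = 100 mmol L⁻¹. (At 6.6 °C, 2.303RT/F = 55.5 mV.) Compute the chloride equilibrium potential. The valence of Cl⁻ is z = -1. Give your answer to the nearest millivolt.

E = (55.5/z) · log₁₀([Cl⁻]_out/[Cl⁻]_in) with z = -1.
For an anion, dividing by z = -1 reverses the sign.
= (55.5/-1) · log₁₀(100/8.2) = -55.50 · log₁₀(12.2)
= -55.50 · (1.0862) = -60.28 mV

-60 mV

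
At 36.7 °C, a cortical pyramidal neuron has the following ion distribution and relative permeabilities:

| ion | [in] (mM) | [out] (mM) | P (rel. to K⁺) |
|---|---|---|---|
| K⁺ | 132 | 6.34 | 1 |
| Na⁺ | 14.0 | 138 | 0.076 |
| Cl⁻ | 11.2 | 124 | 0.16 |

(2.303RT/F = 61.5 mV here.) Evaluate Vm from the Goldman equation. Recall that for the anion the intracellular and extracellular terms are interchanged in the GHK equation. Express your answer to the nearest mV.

Vm = 61.5 · log₁₀[(Σ P·[cation]ₒ + Σ P·[anion]ᵢ) / (Σ P·[cation]ᵢ + Σ P·[anion]ₒ)]
Numerator = 1×6.34 + 0.076×138 + 0.16×11.2 = 18.62
Denominator = 1×132 + 0.076×14.0 + 0.16×124 = 152.9
Vm = 61.5 · log₁₀(0.12178) = 61.5 × (-0.9144) = -56.24 mV

-56 mV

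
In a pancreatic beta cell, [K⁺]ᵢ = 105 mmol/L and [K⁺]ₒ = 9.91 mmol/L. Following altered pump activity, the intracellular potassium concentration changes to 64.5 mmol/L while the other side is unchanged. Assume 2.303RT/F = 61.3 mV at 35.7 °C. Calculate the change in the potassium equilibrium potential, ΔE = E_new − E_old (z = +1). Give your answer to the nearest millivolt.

13 mV

E_old = (61.3/1)·log₁₀(9.91/105) = -62.84 mV
E_new = (61.3/1)·log₁₀(9.91/64.5) = -49.87 mV
ΔE = -49.87 − (-62.84) = 12.97 mV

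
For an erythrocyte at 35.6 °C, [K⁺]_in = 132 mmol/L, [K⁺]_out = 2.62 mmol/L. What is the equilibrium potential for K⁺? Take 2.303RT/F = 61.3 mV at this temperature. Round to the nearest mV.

-104 mV

E = (61.3/z) · log₁₀([K⁺]_out/[K⁺]_in) with z = +1.
= (61.3/1) · log₁₀(2.62/132) = 61.30 · log₁₀(0.01985)
= 61.30 · (-1.7023) = -104.35 mV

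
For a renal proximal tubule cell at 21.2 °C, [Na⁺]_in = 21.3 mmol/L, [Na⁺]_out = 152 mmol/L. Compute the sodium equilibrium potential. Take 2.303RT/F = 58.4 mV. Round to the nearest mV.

E = (58.4/z) · log₁₀([Na⁺]_out/[Na⁺]_in) with z = +1.
= (58.4/1) · log₁₀(152/21.3) = 58.40 · log₁₀(7.136)
= 58.40 · (0.8535) = 49.84 mV

50 mV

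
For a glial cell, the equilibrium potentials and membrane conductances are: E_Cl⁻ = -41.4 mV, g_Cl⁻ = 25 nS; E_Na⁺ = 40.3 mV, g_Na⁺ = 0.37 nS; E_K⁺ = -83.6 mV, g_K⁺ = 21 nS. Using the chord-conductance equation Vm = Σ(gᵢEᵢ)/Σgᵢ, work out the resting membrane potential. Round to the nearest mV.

Σ gᵢEᵢ = 25·(-41.4) + 0.37·(40.3) + 21·(-83.6) = -2775.69
Σ gᵢ = 25 + 0.37 + 21 = 46.37
Vm = -2775.69 / 46.37 = -59.86 mV

-60 mV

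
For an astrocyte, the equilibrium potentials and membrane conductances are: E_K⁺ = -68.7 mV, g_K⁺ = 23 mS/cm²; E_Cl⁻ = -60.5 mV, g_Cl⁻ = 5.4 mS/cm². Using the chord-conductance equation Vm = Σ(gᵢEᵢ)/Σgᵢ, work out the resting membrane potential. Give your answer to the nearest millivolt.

-67 mV

Σ gᵢEᵢ = 23·(-68.7) + 5.4·(-60.5) = -1906.80
Σ gᵢ = 23 + 5.4 = 28.4
Vm = -1906.80 / 28.4 = -67.14 mV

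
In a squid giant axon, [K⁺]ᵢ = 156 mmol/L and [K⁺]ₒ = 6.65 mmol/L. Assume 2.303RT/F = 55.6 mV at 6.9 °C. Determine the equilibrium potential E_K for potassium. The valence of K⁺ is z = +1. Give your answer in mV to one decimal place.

E = (55.6/z) · log₁₀([K⁺]_out/[K⁺]_in) with z = +1.
= (55.6/1) · log₁₀(6.65/156) = 55.60 · log₁₀(0.04263)
= 55.60 · (-1.3703) = -76.19 mV

-76.2 mV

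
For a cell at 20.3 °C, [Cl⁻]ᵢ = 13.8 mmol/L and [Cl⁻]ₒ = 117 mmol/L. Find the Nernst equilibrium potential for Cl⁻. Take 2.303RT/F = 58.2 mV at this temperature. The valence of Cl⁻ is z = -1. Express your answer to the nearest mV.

E = (58.2/z) · log₁₀([Cl⁻]_out/[Cl⁻]_in) with z = -1.
For an anion, dividing by z = -1 reverses the sign.
= (58.2/-1) · log₁₀(117/13.8) = -58.20 · log₁₀(8.478)
= -58.20 · (0.9283) = -54.03 mV

-54 mV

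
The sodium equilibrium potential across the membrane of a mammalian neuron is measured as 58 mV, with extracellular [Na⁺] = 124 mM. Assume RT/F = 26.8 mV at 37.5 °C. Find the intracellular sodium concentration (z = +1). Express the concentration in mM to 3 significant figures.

Nernst: E = (26.8/1) · ln([out]/[in]), so ln([out]/[in]) = 58.0 × 1 / 26.8 = 2.1642.
[out]/[in] = e^(2.1642) = 8.707.
[in] = 124 / 8.707 = 14.24 mM.

14.2 mM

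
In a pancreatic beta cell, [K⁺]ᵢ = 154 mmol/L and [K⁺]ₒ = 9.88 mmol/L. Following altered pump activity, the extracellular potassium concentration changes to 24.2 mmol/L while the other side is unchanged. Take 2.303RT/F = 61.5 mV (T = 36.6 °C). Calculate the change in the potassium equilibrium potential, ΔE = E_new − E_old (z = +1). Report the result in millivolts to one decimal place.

23.9 mV

E_old = (61.5/1)·log₁₀(9.88/154) = -73.35 mV
E_new = (61.5/1)·log₁₀(24.2/154) = -49.43 mV
ΔE = -49.43 − (-73.35) = 23.93 mV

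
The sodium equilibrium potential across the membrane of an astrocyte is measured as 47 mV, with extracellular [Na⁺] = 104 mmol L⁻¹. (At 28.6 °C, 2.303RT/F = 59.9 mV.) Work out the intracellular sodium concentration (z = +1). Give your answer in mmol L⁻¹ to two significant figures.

17 mmol L⁻¹

Nernst: E = (59.9/1) · log₁₀([out]/[in]), so log₁₀([out]/[in]) = 47.0 × 1 / 59.9 = 0.7846.
[out]/[in] = 10^(0.7846) = 6.09.
[in] = 104 / 6.09 = 17.08 mmol L⁻¹.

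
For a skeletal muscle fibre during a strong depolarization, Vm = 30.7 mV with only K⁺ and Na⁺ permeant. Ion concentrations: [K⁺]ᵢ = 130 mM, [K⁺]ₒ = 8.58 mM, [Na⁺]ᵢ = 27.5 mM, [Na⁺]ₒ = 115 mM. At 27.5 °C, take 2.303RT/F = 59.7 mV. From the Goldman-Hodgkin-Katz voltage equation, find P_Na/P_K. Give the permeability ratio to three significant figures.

Let α = P_Na/P_K. GHK: Vm = 59.7·log₁₀[(Kₒ + α·Naₒ)/(Kᵢ + α·Naᵢ)].
10^(Vm/59.7) = 10^(30.7/59.7) = 3.2677
So 3.2677·(Kᵢ + α·Naᵢ) = Kₒ + α·Naₒ → α = (3.2677·130.0 − 8.58) / (115.0 − 3.2677·27.5)
α = (424.8 − 8.58) / (115.0 − 89.86) = 416.2/25.14 = 16.56

16.6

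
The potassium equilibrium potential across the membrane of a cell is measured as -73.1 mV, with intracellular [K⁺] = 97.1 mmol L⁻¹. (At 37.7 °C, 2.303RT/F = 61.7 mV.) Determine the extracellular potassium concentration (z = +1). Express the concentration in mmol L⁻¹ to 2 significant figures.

6.3 mmol L⁻¹

Nernst: E = (61.7/1) · log₁₀([out]/[in]), so log₁₀([out]/[in]) = -73.1 × 1 / 61.7 = -1.1848.
[out]/[in] = 10^(-1.1848) = 0.06535.
[out] = 0.06535 × 97.1 = 6.345 mmol L⁻¹.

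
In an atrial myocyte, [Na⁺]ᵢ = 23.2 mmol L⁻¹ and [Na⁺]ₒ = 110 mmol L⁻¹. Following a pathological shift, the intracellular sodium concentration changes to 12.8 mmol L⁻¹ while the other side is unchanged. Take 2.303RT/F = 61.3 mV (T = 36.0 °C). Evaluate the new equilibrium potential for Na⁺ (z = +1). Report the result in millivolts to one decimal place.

57.3 mV

After the shift: [Na⁺]_out = 110, [Na⁺]_in = 12.8 mmol L⁻¹.
E_new = (61.3/1)·log₁₀(110/12.8) = 61.30 · (0.9342) = 57.27 mV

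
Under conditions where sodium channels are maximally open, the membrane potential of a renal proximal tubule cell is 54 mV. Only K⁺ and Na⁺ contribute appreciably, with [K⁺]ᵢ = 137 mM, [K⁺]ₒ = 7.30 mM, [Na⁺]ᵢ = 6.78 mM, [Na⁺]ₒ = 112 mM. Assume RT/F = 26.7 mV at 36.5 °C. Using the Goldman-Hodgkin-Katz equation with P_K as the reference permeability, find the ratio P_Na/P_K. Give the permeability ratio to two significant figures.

Let α = P_Na/P_K. GHK: Vm = 26.7·ln[(Kₒ + α·Naₒ)/(Kᵢ + α·Naᵢ)].
e^(Vm/26.7) = e^(54.0/26.7) = 7.557
So 7.557·(Kᵢ + α·Naᵢ) = Kₒ + α·Naₒ → α = (7.557·137.0 − 7.3) / (112.0 − 7.557·6.78)
α = (1035 − 7.3) / (112.0 − 51.24) = 1028/60.76 = 16.92

17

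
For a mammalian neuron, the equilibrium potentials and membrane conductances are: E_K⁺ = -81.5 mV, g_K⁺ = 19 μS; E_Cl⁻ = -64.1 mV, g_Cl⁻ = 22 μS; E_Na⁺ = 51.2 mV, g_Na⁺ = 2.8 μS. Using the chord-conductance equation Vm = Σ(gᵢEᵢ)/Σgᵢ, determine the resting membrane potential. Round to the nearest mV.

Σ gᵢEᵢ = 19·(-81.5) + 22·(-64.1) + 2.8·(51.2) = -2815.34
Σ gᵢ = 19 + 22 + 2.8 = 43.8
Vm = -2815.34 / 43.8 = -64.28 mV

-64 mV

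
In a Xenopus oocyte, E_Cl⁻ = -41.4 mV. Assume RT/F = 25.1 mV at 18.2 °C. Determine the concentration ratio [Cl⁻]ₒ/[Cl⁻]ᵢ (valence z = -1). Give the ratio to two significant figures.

ln([out]/[in]) = E·z/(25.1) = -41.4 × -1 / 25.1 = 1.6494
[out]/[in] = e^(1.6494) = 5.204

5.2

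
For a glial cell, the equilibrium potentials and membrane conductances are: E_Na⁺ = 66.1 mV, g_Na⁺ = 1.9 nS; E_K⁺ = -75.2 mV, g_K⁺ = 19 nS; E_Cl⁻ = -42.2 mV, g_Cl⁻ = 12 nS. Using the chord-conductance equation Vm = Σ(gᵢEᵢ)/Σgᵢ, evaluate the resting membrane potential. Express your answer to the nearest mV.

-55 mV

Σ gᵢEᵢ = 1.9·(66.1) + 19·(-75.2) + 12·(-42.2) = -1809.61
Σ gᵢ = 1.9 + 19 + 12 = 32.9
Vm = -1809.61 / 32.9 = -55.00 mV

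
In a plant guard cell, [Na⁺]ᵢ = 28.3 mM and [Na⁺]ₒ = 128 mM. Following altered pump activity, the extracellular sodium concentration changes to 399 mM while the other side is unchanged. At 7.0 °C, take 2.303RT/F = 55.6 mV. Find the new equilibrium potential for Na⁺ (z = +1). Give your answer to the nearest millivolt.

64 mV

After the shift: [Na⁺]_out = 399, [Na⁺]_in = 28.3 mM.
E_new = (55.6/1)·log₁₀(399/28.3) = 55.60 · (1.1492) = 63.89 mV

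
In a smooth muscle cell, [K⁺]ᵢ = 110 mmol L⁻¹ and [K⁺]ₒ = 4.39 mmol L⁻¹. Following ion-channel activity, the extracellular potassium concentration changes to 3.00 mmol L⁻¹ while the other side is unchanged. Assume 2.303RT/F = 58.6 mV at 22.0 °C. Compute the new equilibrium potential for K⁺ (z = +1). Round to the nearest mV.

After the shift: [K⁺]_out = 3.00, [K⁺]_in = 110 mmol L⁻¹.
E_new = (58.6/1)·log₁₀(3.00/110) = 58.60 · (-1.5643) = -91.67 mV

-92 mV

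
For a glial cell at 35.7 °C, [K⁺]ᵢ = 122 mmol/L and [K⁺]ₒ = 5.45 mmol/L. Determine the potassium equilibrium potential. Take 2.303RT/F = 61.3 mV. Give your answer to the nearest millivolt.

E = (61.3/z) · log₁₀([K⁺]_out/[K⁺]_in) with z = +1.
= (61.3/1) · log₁₀(5.45/122) = 61.30 · log₁₀(0.04467)
= 61.30 · (-1.3500) = -82.75 mV

-83 mV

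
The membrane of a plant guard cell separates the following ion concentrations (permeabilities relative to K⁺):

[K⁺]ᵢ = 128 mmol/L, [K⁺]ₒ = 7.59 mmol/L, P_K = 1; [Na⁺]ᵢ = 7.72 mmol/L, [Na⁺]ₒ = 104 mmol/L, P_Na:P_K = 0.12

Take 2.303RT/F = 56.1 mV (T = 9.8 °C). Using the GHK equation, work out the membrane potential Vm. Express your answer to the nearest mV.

-45 mV

Vm = 56.1 · log₁₀[(Σ P·[cation]ₒ + Σ P·[anion]ᵢ) / (Σ P·[cation]ᵢ + Σ P·[anion]ₒ)]
Numerator = 1×7.59 + 0.12×104 = 20.07
Denominator = 1×128 + 0.12×7.72 = 128.9
Vm = 56.1 · log₁₀(0.15567) = 56.1 × (-0.8078) = -45.32 mV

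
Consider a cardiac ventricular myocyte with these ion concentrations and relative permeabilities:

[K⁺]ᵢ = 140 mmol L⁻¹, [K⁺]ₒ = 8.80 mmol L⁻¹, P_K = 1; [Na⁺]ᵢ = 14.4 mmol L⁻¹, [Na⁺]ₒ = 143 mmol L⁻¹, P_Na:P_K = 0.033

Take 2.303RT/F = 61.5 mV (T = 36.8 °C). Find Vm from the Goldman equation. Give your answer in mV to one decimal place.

-62.5 mV

Vm = 61.5 · log₁₀[(Σ P·[cation]ₒ + Σ P·[anion]ᵢ) / (Σ P·[cation]ᵢ + Σ P·[anion]ₒ)]
Numerator = 1×8.80 + 0.033×143 = 13.52
Denominator = 1×140 + 0.033×14.4 = 140.5
Vm = 61.5 · log₁₀(0.096238) = 61.5 × (-1.0167) = -62.52 mV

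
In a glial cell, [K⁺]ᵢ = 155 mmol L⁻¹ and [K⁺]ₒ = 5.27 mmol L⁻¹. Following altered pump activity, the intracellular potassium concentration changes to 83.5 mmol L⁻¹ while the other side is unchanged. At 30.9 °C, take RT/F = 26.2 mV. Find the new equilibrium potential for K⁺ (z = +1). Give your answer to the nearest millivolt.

-72 mV

After the shift: [K⁺]_out = 5.27, [K⁺]_in = 83.5 mmol L⁻¹.
E_new = (26.2/1)·ln(5.27/83.5) = 26.20 · (-2.7628) = -72.39 mV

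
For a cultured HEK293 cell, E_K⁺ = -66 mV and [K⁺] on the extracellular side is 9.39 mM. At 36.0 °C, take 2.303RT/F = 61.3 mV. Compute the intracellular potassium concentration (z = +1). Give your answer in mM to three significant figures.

112 mM

Nernst: E = (61.3/1) · log₁₀([out]/[in]), so log₁₀([out]/[in]) = -66.0 × 1 / 61.3 = -1.0767.
[out]/[in] = 10^(-1.0767) = 0.08382.
[in] = 9.39 / 0.08382 = 112 mM.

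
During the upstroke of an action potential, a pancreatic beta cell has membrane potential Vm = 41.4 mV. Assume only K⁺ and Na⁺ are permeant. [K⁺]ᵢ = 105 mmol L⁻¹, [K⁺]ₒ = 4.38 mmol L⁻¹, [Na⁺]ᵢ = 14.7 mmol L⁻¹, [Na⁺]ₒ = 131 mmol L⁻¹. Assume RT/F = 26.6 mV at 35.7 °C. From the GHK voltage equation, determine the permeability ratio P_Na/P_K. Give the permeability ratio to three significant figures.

Let α = P_Na/P_K. GHK: Vm = 26.6·ln[(Kₒ + α·Naₒ)/(Kᵢ + α·Naᵢ)].
e^(Vm/26.6) = e^(41.4/26.6) = 4.7417
So 4.7417·(Kᵢ + α·Naᵢ) = Kₒ + α·Naₒ → α = (4.7417·105.0 − 4.38) / (131.0 − 4.7417·14.7)
α = (497.9 − 4.38) / (131.0 − 69.7) = 493.5/61.3 = 8.051

8.05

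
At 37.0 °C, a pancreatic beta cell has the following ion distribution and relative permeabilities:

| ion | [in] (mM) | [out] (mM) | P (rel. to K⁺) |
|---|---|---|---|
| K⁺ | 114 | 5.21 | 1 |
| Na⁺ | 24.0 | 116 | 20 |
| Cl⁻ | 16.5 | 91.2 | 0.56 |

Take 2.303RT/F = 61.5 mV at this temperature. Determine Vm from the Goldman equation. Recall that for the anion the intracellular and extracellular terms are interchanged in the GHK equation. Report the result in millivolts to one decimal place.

Vm = 61.5 · log₁₀[(Σ P·[cation]ₒ + Σ P·[anion]ᵢ) / (Σ P·[cation]ᵢ + Σ P·[anion]ₒ)]
Numerator = 1×5.21 + 20×116 + 0.56×16.5 = 2334
Denominator = 1×114 + 20×24.0 + 0.56×91.2 = 645.1
Vm = 61.5 · log₁₀(3.6189) = 61.5 × (0.5586) = 34.35 mV

34.4 mV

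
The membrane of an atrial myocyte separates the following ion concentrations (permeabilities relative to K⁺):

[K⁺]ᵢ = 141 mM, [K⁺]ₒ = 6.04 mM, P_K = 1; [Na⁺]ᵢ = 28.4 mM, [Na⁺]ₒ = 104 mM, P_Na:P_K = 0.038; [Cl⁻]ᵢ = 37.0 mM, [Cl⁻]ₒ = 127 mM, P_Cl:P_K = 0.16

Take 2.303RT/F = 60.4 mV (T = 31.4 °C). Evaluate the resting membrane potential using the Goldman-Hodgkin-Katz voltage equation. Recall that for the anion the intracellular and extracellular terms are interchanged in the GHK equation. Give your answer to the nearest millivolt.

-61 mV

Vm = 60.4 · log₁₀[(Σ P·[cation]ₒ + Σ P·[anion]ᵢ) / (Σ P·[cation]ᵢ + Σ P·[anion]ₒ)]
Numerator = 1×6.04 + 0.038×104 + 0.16×37.0 = 15.91
Denominator = 1×141 + 0.038×28.4 + 0.16×127 = 162.4
Vm = 60.4 · log₁₀(0.097981) = 60.4 × (-1.0089) = -60.94 mV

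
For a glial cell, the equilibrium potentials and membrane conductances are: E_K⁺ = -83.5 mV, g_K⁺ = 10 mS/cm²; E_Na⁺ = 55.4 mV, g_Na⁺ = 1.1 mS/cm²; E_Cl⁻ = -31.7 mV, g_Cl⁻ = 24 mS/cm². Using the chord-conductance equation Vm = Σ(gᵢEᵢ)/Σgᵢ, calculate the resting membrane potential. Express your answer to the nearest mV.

Σ gᵢEᵢ = 10·(-83.5) + 1.1·(55.4) + 24·(-31.7) = -1534.86
Σ gᵢ = 10 + 1.1 + 24 = 35.1
Vm = -1534.86 / 35.1 = -43.73 mV

-44 mV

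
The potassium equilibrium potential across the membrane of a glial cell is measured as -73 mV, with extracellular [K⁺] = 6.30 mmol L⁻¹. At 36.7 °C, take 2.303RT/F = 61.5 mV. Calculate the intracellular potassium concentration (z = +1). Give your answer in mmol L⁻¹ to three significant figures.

Nernst: E = (61.5/1) · log₁₀([out]/[in]), so log₁₀([out]/[in]) = -73.0 × 1 / 61.5 = -1.1870.
[out]/[in] = 10^(-1.1870) = 0.06501.
[in] = 6.30 / 0.06501 = 96.9 mmol L⁻¹.

96.9 mmol L⁻¹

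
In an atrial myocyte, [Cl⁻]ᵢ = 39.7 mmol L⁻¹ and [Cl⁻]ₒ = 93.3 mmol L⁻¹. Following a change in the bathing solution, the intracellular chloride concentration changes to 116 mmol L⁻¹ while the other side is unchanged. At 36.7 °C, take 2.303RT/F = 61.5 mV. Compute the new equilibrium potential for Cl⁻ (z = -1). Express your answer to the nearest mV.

6 mV

After the shift: [Cl⁻]_out = 93.3, [Cl⁻]_in = 116 mmol L⁻¹.
E_new = (61.5/-1)·log₁₀(93.3/116) = -61.50 · (-0.0946) = 5.82 mV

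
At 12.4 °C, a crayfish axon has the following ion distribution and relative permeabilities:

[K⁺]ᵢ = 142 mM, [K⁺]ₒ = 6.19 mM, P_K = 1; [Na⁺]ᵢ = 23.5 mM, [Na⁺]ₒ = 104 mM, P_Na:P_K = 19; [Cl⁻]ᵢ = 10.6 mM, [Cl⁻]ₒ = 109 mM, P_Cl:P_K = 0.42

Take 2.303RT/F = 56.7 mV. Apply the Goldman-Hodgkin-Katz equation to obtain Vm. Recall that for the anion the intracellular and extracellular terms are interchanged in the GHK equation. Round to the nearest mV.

28 mV

Vm = 56.7 · log₁₀[(Σ P·[cation]ₒ + Σ P·[anion]ᵢ) / (Σ P·[cation]ᵢ + Σ P·[anion]ₒ)]
Numerator = 1×6.19 + 19×104 + 0.42×10.6 = 1987
Denominator = 1×142 + 19×23.5 + 0.42×109 = 634.3
Vm = 56.7 · log₁₀(3.1321) = 56.7 × (0.4958) = 28.11 mV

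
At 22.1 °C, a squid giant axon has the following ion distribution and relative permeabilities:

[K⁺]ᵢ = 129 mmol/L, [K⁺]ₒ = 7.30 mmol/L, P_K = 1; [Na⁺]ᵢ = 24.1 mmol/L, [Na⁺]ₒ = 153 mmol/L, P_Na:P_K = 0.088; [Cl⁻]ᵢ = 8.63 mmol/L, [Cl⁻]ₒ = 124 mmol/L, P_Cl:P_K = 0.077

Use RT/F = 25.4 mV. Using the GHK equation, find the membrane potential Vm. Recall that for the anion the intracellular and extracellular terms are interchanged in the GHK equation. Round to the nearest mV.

Vm = 25.4 · ln[(Σ P·[cation]ₒ + Σ P·[anion]ᵢ) / (Σ P·[cation]ᵢ + Σ P·[anion]ₒ)]
Numerator = 1×7.30 + 0.088×153 + 0.077×8.63 = 21.43
Denominator = 1×129 + 0.088×24.1 + 0.077×124 = 140.7
Vm = 25.4 · ln(0.15233) = 25.4 × (-1.8817) = -47.79 mV

-48 mV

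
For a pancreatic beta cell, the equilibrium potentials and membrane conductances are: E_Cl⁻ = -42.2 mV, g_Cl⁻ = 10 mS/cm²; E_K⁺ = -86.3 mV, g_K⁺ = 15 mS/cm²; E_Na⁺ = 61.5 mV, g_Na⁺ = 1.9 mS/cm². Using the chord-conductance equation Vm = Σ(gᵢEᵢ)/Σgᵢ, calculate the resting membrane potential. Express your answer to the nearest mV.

Σ gᵢEᵢ = 10·(-42.2) + 15·(-86.3) + 1.9·(61.5) = -1599.65
Σ gᵢ = 10 + 15 + 1.9 = 26.9
Vm = -1599.65 / 26.9 = -59.47 mV

-59 mV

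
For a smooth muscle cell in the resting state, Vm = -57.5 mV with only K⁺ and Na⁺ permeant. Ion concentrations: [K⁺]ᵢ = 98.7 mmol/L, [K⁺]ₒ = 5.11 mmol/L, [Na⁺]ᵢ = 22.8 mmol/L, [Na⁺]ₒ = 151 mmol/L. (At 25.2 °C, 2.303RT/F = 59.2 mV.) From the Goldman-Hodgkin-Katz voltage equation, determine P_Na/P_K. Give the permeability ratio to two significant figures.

Let α = P_Na/P_K. GHK: Vm = 59.2·log₁₀[(Kₒ + α·Naₒ)/(Kᵢ + α·Naᵢ)].
10^(Vm/59.2) = 10^(-57.5/59.2) = 0.10684
So 0.10684·(Kᵢ + α·Naᵢ) = Kₒ + α·Naₒ → α = (0.10684·98.7 − 5.11) / (151.0 − 0.10684·22.8)
α = (10.54 − 5.11) / (151.0 − 2.436) = 5.435/148.6 = 0.03658

0.037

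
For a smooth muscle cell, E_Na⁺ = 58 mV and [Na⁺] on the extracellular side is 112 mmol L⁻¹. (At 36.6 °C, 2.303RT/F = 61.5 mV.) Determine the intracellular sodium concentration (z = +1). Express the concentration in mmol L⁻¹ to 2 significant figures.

Nernst: E = (61.5/1) · log₁₀([out]/[in]), so log₁₀([out]/[in]) = 58.0 × 1 / 61.5 = 0.9431.
[out]/[in] = 10^(0.9431) = 8.772.
[in] = 112 / 8.772 = 12.77 mmol L⁻¹.

13 mmol L⁻¹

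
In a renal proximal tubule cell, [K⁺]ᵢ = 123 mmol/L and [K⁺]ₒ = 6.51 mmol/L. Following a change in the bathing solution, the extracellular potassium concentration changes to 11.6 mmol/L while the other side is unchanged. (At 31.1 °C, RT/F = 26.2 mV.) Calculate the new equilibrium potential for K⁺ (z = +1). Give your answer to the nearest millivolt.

-62 mV

After the shift: [K⁺]_out = 11.6, [K⁺]_in = 123 mmol/L.
E_new = (26.2/1)·ln(11.6/123) = 26.20 · (-2.3612) = -61.86 mV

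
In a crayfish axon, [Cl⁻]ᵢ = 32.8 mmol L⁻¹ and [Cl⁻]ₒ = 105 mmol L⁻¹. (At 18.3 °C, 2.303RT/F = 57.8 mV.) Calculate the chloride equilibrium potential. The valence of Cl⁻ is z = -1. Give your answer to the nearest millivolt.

E = (57.8/z) · log₁₀([Cl⁻]_out/[Cl⁻]_in) with z = -1.
For an anion, dividing by z = -1 reverses the sign.
= (57.8/-1) · log₁₀(105/32.8) = -57.80 · log₁₀(3.201)
= -57.80 · (0.5053) = -29.21 mV

-29 mV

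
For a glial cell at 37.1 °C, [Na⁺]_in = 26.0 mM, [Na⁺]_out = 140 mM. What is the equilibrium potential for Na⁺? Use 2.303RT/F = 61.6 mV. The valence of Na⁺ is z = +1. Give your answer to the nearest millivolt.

E = (61.6/z) · log₁₀([Na⁺]_out/[Na⁺]_in) with z = +1.
= (61.6/1) · log₁₀(140/26.0) = 61.60 · log₁₀(5.385)
= 61.60 · (0.7312) = 45.04 mV

45 mV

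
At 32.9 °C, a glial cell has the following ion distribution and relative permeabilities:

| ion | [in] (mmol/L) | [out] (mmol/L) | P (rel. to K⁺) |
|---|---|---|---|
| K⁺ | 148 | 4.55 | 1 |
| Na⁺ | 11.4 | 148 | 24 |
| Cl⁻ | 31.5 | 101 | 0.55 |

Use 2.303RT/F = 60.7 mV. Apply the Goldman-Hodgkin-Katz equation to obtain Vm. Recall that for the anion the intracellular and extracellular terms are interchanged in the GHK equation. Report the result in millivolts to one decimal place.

53.1 mV

Vm = 60.7 · log₁₀[(Σ P·[cation]ₒ + Σ P·[anion]ᵢ) / (Σ P·[cation]ᵢ + Σ P·[anion]ₒ)]
Numerator = 1×4.55 + 24×148 + 0.55×31.5 = 3574
Denominator = 1×148 + 24×11.4 + 0.55×101 = 477.2
Vm = 60.7 · log₁₀(7.49) = 60.7 × (0.8745) = 53.08 mV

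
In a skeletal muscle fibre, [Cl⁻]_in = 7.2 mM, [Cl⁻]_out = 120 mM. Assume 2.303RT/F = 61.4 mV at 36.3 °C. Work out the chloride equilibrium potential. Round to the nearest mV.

-75 mV

E = (61.4/z) · log₁₀([Cl⁻]_out/[Cl⁻]_in) with z = -1.
For an anion, dividing by z = -1 reverses the sign.
= (61.4/-1) · log₁₀(120/7.2) = -61.40 · log₁₀(16.67)
= -61.40 · (1.2218) = -75.02 mV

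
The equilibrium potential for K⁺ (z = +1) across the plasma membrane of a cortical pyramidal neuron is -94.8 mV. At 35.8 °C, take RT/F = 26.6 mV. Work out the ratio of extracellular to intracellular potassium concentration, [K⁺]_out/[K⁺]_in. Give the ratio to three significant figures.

ln([out]/[in]) = E·z/(26.6) = -94.8 × 1 / 26.6 = -3.5639
[out]/[in] = e^(-3.5639) = 0.02833

0.0283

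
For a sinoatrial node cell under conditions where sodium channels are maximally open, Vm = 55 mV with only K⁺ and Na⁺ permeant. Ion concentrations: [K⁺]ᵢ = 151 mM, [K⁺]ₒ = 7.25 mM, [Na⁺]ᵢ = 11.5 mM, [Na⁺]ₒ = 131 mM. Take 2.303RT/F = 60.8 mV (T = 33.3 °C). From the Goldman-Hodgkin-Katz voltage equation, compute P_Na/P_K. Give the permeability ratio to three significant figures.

Let α = P_Na/P_K. GHK: Vm = 60.8·log₁₀[(Kₒ + α·Naₒ)/(Kᵢ + α·Naᵢ)].
10^(Vm/60.8) = 10^(55.0/60.8) = 8.028
So 8.028·(Kᵢ + α·Naᵢ) = Kₒ + α·Naₒ → α = (8.028·151.0 − 7.25) / (131.0 − 8.028·11.5)
α = (1212 − 7.25) / (131.0 − 92.32) = 1205/38.68 = 31.15

31.2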